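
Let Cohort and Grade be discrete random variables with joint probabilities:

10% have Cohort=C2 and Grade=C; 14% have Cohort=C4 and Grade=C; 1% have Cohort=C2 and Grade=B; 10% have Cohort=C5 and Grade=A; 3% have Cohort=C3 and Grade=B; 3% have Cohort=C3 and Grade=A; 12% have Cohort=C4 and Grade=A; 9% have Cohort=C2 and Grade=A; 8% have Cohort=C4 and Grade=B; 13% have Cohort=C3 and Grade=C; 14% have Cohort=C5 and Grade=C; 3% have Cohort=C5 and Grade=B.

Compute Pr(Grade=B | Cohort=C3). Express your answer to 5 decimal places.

0.15789

P(Cohort=C3) = 0.03 + 0.03 + 0.13 = 0.19.
P(Grade=B | Cohort=C3) = 0.03/0.19 = 0.15789.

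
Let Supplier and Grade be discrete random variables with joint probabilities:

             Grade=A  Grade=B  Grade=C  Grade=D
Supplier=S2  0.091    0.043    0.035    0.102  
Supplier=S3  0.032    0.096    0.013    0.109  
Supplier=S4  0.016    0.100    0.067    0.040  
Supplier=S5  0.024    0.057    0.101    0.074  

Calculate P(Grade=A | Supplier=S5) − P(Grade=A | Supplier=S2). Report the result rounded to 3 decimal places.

P(Supplier=S5) = 0.024 + 0.057 + 0.101 + 0.074 = 0.256; P(Grade=A | Supplier=S5) = 0.024/0.256 = 0.0938.
P(Supplier=S2) = 0.091 + 0.043 + 0.035 + 0.102 = 0.271; P(Grade=A | Supplier=S2) = 0.091/0.271 = 0.3358.
Difference = -0.242.

-0.242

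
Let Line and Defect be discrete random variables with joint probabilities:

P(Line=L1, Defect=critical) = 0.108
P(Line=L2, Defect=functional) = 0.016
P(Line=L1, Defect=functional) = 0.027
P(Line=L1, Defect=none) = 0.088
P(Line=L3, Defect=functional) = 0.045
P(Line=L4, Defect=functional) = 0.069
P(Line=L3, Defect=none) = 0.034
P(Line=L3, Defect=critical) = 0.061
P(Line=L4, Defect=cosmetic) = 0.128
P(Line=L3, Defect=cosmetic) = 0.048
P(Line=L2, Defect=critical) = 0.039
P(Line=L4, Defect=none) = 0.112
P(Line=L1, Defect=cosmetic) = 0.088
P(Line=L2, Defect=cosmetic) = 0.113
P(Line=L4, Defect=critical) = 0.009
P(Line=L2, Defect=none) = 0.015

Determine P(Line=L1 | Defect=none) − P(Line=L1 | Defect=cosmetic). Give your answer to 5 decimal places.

P(Defect=none) = 0.088 + 0.015 + 0.034 + 0.112 = 0.249; P(Line=L1 | Defect=none) = 0.088/0.249 = 0.353414.
P(Defect=cosmetic) = 0.088 + 0.113 + 0.048 + 0.128 = 0.377; P(Line=L1 | Defect=cosmetic) = 0.088/0.377 = 0.233422.
Difference = 0.11999.

0.11999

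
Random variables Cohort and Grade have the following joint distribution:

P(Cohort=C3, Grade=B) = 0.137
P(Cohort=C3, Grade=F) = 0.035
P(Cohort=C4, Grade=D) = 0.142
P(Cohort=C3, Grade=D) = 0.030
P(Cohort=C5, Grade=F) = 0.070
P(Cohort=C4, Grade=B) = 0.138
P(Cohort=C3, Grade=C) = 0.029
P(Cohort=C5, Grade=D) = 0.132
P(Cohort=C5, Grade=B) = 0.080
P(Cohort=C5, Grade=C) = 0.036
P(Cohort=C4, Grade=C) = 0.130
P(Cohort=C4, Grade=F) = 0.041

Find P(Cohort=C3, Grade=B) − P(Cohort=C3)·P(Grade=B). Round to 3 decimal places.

P(Cohort=C3) = 0.137 + 0.029 + 0.030 + 0.035 = 0.231.
P(Grade=B) = 0.137 + 0.138 + 0.080 = 0.355.
P(Cohort=C3, Grade=B) − P(Cohort=C3)P(Grade=B) = 0.137 − 0.231×0.355 = 0.055.

0.055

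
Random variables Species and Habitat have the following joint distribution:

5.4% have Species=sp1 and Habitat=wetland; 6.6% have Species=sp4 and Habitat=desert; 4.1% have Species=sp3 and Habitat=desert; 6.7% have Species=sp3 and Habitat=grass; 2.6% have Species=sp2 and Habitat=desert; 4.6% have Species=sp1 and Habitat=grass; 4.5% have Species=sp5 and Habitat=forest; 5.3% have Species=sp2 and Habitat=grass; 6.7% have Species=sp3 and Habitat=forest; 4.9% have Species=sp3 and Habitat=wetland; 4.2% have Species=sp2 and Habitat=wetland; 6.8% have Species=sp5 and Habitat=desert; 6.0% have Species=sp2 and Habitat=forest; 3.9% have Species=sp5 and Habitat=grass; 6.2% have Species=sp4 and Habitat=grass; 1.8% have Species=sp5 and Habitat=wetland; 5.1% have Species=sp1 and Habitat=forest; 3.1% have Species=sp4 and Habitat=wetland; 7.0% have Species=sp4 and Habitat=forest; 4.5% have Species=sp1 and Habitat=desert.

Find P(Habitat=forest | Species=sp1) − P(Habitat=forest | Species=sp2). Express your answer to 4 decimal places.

P(Species=sp1) = 0.051 + 0.046 + 0.054 + 0.045 = 0.196; P(Habitat=forest | Species=sp1) = 0.051/0.196 = 0.26020.
P(Species=sp2) = 0.060 + 0.053 + 0.042 + 0.026 = 0.181; P(Habitat=forest | Species=sp2) = 0.060/0.181 = 0.33149.
Difference = -0.0713.

-0.0713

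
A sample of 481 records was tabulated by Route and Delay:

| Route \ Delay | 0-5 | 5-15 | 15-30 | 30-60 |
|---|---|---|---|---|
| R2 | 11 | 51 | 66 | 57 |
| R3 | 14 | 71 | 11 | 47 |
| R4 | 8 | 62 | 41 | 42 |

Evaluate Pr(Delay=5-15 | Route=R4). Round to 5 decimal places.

Total with Route=R4: 8 + 62 + 41 + 42 = 153.
P(Delay=5-15 | Route=R4) = 62/153 = 0.40523.

0.40523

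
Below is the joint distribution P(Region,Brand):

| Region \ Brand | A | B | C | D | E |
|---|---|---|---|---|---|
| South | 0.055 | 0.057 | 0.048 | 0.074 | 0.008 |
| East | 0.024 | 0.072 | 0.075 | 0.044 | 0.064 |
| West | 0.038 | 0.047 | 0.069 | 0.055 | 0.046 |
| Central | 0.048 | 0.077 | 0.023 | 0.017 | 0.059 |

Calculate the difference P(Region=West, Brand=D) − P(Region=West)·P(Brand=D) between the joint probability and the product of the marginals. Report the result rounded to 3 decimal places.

0.007

P(Region=West) = 0.038 + 0.047 + 0.069 + 0.055 + 0.046 = 0.255.
P(Brand=D) = 0.074 + 0.044 + 0.055 + 0.017 = 0.190.
P(Region=West, Brand=D) − P(Region=West)P(Brand=D) = 0.055 − 0.255×0.190 = 0.007.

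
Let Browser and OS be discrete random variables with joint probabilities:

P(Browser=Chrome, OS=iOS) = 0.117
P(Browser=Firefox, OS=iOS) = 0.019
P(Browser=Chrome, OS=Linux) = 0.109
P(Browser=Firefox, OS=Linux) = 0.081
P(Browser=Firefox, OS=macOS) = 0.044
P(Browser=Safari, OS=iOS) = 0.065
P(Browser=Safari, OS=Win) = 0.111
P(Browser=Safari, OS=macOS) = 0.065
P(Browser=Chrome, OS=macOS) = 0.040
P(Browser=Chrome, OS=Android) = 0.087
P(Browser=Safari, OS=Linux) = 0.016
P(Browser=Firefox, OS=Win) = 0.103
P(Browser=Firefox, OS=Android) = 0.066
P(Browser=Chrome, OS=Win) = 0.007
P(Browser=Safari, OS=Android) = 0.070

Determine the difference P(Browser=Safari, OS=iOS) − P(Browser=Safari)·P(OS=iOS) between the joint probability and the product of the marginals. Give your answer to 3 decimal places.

P(Browser=Safari) = 0.111 + 0.065 + 0.016 + 0.065 + 0.070 = 0.327.
P(OS=iOS) = 0.117 + 0.019 + 0.065 = 0.201.
P(Browser=Safari, OS=iOS) − P(Browser=Safari)P(OS=iOS) = 0.065 − 0.327×0.201 = -0.001.

-0.001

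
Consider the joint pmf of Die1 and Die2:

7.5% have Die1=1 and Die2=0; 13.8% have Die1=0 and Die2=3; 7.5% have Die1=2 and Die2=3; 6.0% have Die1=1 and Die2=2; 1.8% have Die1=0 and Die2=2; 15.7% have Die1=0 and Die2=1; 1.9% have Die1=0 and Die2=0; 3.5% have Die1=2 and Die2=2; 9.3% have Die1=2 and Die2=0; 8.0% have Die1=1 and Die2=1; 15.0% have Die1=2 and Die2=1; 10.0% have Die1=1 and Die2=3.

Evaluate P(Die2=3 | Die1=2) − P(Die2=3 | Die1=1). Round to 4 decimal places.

-0.1050

P(Die1=2) = 0.093 + 0.150 + 0.035 + 0.075 = 0.353; P(Die2=3 | Die1=2) = 0.075/0.353 = 0.21246.
P(Die1=1) = 0.075 + 0.080 + 0.060 + 0.100 = 0.315; P(Die2=3 | Die1=1) = 0.100/0.315 = 0.31746.
Difference = -0.1050.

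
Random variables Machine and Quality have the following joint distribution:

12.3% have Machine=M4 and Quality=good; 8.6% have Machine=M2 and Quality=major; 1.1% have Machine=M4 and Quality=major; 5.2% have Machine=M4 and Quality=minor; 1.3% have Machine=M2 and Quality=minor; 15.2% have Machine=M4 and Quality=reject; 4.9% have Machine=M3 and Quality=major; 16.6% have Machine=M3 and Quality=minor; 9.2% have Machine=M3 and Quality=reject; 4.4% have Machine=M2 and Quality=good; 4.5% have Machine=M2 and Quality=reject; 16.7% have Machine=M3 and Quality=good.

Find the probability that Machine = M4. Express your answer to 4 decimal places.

P(Machine=M4) = 0.123 + 0.052 + 0.011 + 0.152 = 0.338.

0.3380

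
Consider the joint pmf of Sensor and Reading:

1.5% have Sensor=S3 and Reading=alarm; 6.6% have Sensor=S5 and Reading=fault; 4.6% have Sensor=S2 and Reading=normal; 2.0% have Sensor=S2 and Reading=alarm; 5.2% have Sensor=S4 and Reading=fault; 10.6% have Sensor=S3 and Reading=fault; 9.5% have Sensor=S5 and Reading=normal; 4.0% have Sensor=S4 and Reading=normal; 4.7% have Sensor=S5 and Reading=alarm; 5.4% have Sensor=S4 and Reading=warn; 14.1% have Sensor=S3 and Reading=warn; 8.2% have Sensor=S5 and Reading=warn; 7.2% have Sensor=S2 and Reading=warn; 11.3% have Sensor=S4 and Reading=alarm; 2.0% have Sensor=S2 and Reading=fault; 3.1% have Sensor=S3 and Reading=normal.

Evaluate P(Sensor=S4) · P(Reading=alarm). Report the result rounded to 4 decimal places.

P(Sensor=S4) = 0.040 + 0.054 + 0.113 + 0.052 = 0.259.
P(Reading=alarm) = 0.020 + 0.015 + 0.113 + 0.047 = 0.195.
Product: 0.259 × 0.195 = 0.0505.

0.0505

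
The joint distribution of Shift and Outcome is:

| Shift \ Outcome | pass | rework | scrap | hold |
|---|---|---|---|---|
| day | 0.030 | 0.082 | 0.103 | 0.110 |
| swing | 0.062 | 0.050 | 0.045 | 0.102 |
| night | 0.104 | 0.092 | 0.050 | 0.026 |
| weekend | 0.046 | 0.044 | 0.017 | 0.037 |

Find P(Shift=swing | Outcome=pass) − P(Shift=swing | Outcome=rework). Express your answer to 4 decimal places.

P(Outcome=pass) = 0.030 + 0.062 + 0.104 + 0.046 = 0.242; P(Shift=swing | Outcome=pass) = 0.062/0.242 = 0.25620.
P(Outcome=rework) = 0.082 + 0.050 + 0.092 + 0.044 = 0.268; P(Shift=swing | Outcome=rework) = 0.050/0.268 = 0.18657.
Difference = 0.0696.

0.0696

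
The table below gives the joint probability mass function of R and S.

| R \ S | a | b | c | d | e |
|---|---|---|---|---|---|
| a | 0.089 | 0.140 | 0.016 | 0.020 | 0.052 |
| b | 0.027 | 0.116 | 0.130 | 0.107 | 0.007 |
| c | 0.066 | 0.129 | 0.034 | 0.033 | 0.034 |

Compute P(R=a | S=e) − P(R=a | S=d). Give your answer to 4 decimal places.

0.4341

P(S=e) = 0.052 + 0.007 + 0.034 = 0.093; P(R=a | S=e) = 0.052/0.093 = 0.55914.
P(S=d) = 0.020 + 0.107 + 0.033 = 0.160; P(R=a | S=d) = 0.020/0.160 = 0.12500.
Difference = 0.4341.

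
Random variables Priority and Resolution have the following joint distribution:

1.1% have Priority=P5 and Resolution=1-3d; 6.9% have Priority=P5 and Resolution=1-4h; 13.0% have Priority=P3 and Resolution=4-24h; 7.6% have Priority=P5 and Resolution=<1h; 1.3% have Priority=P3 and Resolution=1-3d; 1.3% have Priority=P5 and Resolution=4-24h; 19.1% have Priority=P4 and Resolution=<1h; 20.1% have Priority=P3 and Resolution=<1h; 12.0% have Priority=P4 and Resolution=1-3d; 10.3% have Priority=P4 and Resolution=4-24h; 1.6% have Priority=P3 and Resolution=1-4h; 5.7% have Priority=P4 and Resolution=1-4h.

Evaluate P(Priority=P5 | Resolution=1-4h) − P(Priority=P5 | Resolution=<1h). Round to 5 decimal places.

0.32352

P(Resolution=1-4h) = 0.016 + 0.057 + 0.069 = 0.142; P(Priority=P5 | Resolution=1-4h) = 0.069/0.142 = 0.485915.
P(Resolution=<1h) = 0.201 + 0.191 + 0.076 = 0.468; P(Priority=P5 | Resolution=<1h) = 0.076/0.468 = 0.162393.
Difference = 0.32352.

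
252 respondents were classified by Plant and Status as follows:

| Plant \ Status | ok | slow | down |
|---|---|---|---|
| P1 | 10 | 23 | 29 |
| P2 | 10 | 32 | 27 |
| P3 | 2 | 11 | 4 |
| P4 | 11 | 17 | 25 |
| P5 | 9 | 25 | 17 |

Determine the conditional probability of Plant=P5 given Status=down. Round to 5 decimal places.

0.16667

Total with Status=down: 29 + 27 + 4 + 25 + 17 = 102.
P(Plant=P5 | Status=down) = 17/102 = 0.16667.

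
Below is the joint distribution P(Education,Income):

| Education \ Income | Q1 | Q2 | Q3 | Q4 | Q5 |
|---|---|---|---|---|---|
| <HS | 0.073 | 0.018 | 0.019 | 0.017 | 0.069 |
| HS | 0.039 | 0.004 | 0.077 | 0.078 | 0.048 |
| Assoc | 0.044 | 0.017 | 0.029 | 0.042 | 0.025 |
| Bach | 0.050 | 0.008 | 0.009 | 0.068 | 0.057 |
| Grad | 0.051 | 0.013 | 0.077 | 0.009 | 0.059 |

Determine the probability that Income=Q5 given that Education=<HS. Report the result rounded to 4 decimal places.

0.3520

P(Education=<HS) = 0.073 + 0.018 + 0.019 + 0.017 + 0.069 = 0.196.
P(Income=Q5 | Education=<HS) = 0.069/0.196 = 0.3520.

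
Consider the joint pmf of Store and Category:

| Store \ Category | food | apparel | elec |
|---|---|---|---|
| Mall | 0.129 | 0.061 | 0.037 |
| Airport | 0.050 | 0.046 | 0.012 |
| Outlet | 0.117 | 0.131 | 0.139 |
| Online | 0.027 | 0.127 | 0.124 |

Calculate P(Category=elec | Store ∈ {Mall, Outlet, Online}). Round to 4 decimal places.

P(Store=Mall) = 0.129 + 0.061 + 0.037 = 0.227.
P(Store=Outlet) = 0.117 + 0.131 + 0.139 = 0.387.
P(Store=Online) = 0.027 + 0.127 + 0.124 = 0.278.
P(Store ∈ {Mall, Outlet, Online}) = 0.227 + 0.387 + 0.278 = 0.892; P(Category=elec, Store ∈ {Mall, Outlet, Online}) = 0.037 + 0.139 + 0.124 = 0.300.
P(Category=elec | Store ∈ {Mall, Outlet, Online}) = 0.300/0.892 = 0.3363.

0.3363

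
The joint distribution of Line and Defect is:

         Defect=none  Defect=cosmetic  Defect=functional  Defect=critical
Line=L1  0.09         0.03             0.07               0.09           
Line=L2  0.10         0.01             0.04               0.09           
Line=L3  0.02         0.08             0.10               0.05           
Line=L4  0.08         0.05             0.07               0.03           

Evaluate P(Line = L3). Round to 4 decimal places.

0.2500

P(Line=L3) = 0.02 + 0.08 + 0.10 + 0.05 = 0.25.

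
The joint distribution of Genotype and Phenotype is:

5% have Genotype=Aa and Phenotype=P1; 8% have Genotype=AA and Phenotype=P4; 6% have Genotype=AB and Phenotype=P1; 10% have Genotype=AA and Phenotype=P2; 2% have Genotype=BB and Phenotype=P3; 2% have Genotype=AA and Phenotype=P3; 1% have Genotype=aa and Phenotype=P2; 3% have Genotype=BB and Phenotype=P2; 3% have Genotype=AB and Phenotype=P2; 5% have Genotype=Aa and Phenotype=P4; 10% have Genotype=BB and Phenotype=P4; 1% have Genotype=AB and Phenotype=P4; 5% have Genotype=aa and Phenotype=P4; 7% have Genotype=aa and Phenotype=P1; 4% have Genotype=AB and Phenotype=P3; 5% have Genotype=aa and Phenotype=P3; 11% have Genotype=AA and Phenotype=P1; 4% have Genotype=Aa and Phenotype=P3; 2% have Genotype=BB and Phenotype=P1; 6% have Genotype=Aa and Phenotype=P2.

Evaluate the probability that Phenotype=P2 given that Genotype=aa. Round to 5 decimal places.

0.05556

P(Genotype=aa) = 0.07 + 0.01 + 0.05 + 0.05 = 0.18.
P(Phenotype=P2 | Genotype=aa) = 0.01/0.18 = 0.05556.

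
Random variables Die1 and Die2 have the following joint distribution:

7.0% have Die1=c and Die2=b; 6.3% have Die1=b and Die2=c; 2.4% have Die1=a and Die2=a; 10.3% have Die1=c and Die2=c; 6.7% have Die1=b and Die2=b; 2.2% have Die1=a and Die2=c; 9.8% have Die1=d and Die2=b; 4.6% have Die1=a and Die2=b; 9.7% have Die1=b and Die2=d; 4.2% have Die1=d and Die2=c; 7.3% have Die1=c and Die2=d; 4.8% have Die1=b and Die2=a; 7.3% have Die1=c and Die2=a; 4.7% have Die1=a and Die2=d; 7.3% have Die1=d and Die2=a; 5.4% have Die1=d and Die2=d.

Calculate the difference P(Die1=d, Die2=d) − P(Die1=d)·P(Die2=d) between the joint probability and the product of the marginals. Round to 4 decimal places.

P(Die1=d) = 0.073 + 0.098 + 0.042 + 0.054 = 0.267.
P(Die2=d) = 0.047 + 0.097 + 0.073 + 0.054 = 0.271.
P(Die1=d, Die2=d) − P(Die1=d)P(Die2=d) = 0.054 − 0.267×0.271 = -0.0184.

-0.0184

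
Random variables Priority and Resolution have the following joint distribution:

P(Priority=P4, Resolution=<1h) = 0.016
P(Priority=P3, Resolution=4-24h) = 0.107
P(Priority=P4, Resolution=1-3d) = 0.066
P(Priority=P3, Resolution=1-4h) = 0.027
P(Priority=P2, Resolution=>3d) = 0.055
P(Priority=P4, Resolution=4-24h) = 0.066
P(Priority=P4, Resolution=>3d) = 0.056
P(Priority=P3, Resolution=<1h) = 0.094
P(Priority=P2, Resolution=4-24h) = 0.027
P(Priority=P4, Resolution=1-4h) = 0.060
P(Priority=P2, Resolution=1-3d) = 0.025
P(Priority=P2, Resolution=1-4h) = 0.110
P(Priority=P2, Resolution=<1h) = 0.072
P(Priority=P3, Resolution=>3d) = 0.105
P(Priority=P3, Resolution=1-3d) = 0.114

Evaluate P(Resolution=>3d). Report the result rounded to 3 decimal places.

0.216

P(Resolution=>3d) = 0.055 + 0.105 + 0.056 = 0.216.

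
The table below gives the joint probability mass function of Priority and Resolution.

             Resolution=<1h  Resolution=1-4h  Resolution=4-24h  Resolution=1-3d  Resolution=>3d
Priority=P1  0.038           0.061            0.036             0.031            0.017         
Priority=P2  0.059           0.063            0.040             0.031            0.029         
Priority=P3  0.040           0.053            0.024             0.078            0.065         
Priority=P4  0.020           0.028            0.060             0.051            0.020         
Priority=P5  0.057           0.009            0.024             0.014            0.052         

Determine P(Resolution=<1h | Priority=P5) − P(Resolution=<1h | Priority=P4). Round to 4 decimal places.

P(Priority=P5) = 0.057 + 0.009 + 0.024 + 0.014 + 0.052 = 0.156; P(Resolution=<1h | Priority=P5) = 0.057/0.156 = 0.36538.
P(Priority=P4) = 0.020 + 0.028 + 0.060 + 0.051 + 0.020 = 0.179; P(Resolution=<1h | Priority=P4) = 0.020/0.179 = 0.11173.
Difference = 0.2537.

0.2537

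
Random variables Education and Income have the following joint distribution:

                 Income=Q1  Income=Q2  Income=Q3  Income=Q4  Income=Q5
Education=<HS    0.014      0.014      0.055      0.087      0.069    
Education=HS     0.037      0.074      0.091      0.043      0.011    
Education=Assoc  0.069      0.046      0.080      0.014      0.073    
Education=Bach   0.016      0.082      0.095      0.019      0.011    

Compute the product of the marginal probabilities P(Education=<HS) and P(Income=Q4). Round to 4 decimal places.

P(Education=<HS) = 0.014 + 0.014 + 0.055 + 0.087 + 0.069 = 0.239.
P(Income=Q4) = 0.087 + 0.043 + 0.014 + 0.019 = 0.163.
Product: 0.239 × 0.163 = 0.0390.

0.0390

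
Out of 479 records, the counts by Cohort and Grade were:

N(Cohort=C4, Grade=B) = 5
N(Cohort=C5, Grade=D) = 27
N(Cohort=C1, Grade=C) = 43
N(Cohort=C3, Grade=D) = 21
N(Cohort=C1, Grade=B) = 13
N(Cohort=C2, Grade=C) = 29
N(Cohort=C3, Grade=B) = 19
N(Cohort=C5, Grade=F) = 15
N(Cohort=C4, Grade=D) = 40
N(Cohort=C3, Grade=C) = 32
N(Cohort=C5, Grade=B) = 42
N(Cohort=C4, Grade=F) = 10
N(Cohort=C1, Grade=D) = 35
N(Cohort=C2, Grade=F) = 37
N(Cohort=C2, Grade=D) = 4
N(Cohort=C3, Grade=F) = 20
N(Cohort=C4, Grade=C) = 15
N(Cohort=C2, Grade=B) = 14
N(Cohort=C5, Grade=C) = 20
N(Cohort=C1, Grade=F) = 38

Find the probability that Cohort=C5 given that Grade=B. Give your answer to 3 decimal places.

0.452

Total with Grade=B: 13 + 14 + 19 + 5 + 42 = 93.
P(Cohort=C5 | Grade=B) = 42/93 = 0.452.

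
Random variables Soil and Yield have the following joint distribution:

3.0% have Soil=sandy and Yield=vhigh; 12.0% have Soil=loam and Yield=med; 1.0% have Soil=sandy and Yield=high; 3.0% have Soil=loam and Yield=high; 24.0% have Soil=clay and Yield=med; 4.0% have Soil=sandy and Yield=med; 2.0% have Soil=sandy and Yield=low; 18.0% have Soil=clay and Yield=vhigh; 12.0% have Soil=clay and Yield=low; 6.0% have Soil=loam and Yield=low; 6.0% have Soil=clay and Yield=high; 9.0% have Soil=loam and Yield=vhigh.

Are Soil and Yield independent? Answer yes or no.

yes

Every cell satisfies P(Soil,Yield) = P(Soil)·P(Yield). For instance P(Soil=clay) = 0.600, P(Yield=vhigh) = 0.300, and 0.600×0.300 = 0.180 matches the joint entry. So Soil and Yield are independent.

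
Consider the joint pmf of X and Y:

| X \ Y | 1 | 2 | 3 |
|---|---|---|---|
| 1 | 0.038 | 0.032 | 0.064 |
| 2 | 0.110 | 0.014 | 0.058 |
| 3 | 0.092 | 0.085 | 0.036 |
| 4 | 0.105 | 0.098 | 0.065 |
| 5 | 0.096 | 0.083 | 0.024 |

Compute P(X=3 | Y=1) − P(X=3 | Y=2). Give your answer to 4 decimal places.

P(Y=1) = 0.038 + 0.110 + 0.092 + 0.105 + 0.096 = 0.441; P(X=3 | Y=1) = 0.092/0.441 = 0.20862.
P(Y=2) = 0.032 + 0.014 + 0.085 + 0.098 + 0.083 = 0.312; P(X=3 | Y=2) = 0.085/0.312 = 0.27244.
Difference = -0.0638.

-0.0638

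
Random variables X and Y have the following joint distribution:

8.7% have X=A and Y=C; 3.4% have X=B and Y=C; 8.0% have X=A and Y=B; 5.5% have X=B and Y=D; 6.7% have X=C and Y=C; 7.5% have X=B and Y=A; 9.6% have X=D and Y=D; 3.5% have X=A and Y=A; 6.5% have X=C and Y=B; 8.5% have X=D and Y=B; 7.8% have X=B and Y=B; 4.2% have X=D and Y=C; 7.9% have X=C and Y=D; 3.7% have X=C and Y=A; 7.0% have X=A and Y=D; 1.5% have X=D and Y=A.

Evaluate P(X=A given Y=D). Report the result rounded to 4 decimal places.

0.2333

P(Y=D) = 0.070 + 0.055 + 0.079 + 0.096 = 0.300.
P(X=A | Y=D) = 0.070/0.300 = 0.2333.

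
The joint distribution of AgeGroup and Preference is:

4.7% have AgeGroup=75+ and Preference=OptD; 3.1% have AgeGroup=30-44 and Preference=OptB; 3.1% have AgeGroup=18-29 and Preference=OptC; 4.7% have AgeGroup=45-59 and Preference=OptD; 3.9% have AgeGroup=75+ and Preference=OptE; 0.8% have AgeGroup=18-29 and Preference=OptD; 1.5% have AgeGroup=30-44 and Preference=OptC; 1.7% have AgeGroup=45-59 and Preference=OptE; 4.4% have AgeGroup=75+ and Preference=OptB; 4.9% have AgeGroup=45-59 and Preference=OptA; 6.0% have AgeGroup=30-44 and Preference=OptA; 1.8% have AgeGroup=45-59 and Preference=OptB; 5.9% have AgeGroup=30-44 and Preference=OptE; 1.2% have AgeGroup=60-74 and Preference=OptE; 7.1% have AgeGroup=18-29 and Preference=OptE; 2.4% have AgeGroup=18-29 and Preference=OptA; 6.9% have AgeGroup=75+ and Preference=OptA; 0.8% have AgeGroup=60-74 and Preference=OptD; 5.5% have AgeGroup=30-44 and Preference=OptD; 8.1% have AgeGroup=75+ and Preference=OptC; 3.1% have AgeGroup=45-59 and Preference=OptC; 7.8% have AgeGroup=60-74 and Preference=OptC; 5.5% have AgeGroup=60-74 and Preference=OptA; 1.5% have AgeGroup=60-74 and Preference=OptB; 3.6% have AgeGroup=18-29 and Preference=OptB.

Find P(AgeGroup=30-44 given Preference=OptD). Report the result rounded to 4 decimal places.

0.3333

P(Preference=OptD) = 0.008 + 0.055 + 0.047 + 0.008 + 0.047 = 0.165.
P(AgeGroup=30-44 | Preference=OptD) = 0.055/0.165 = 0.3333.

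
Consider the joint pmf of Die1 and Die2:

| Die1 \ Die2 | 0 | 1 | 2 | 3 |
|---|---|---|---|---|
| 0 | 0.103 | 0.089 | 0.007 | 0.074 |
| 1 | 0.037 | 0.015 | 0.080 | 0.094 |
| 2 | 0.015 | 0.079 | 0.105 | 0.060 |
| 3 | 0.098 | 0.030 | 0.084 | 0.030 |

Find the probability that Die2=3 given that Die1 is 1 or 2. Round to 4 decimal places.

P(Die1=1) = 0.037 + 0.015 + 0.080 + 0.094 = 0.226.
P(Die1=2) = 0.015 + 0.079 + 0.105 + 0.060 = 0.259.
P(Die1 ∈ {1, 2}) = 0.226 + 0.259 = 0.485; P(Die2=3, Die1 ∈ {1, 2}) = 0.094 + 0.060 = 0.154.
P(Die2=3 | Die1 ∈ {1, 2}) = 0.154/0.485 = 0.3175.

0.3175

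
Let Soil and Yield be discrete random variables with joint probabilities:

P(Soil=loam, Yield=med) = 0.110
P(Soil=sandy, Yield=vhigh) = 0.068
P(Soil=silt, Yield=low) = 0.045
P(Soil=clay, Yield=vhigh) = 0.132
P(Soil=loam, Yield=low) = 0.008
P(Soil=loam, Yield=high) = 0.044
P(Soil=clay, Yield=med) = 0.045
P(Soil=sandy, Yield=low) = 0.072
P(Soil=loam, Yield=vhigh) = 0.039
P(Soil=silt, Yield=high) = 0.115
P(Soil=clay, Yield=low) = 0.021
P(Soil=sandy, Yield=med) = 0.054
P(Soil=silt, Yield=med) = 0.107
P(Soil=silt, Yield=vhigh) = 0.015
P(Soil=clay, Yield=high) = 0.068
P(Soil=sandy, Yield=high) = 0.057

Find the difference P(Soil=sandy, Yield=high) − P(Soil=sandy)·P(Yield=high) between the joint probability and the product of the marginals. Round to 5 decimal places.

-0.01428

P(Soil=sandy) = 0.072 + 0.054 + 0.057 + 0.068 = 0.251.
P(Yield=high) = 0.057 + 0.044 + 0.068 + 0.115 = 0.284.
P(Soil=sandy, Yield=high) − P(Soil=sandy)P(Yield=high) = 0.057 − 0.251×0.284 = -0.01428.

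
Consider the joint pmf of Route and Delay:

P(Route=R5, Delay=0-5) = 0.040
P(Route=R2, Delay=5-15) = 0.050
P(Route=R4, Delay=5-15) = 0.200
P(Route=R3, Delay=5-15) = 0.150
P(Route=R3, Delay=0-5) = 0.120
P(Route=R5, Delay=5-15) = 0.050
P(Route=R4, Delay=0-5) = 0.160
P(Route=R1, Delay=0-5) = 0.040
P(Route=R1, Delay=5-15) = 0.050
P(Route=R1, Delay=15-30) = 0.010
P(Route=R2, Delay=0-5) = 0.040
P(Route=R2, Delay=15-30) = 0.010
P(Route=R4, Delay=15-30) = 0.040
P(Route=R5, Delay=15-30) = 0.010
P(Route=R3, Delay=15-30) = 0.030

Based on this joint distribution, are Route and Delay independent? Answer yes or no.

Every cell satisfies P(Route,Delay) = P(Route)·P(Delay). For instance P(Route=R1) = 0.100, P(Delay=15-30) = 0.100, and 0.100×0.100 = 0.010 matches the joint entry. So Route and Delay are independent.

yes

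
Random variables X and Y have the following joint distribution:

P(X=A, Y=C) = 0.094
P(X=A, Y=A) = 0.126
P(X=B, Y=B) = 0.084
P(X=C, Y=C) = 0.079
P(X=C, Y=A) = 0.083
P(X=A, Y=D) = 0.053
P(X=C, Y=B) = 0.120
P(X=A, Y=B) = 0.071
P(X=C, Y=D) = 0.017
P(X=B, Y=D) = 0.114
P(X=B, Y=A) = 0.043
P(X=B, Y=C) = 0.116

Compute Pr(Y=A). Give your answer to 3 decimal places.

0.252

P(Y=A) = 0.126 + 0.043 + 0.083 = 0.252.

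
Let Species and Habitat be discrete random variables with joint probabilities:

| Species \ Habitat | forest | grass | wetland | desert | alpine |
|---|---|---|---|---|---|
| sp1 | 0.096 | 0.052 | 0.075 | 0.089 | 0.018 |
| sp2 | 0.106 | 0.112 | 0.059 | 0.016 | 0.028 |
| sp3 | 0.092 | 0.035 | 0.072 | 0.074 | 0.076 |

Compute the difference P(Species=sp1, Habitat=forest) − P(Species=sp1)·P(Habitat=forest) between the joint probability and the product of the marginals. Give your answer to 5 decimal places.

P(Species=sp1) = 0.096 + 0.052 + 0.075 + 0.089 + 0.018 = 0.330.
P(Habitat=forest) = 0.096 + 0.106 + 0.092 = 0.294.
P(Species=sp1, Habitat=forest) − P(Species=sp1)P(Habitat=forest) = 0.096 − 0.330×0.294 = -0.00102.

-0.00102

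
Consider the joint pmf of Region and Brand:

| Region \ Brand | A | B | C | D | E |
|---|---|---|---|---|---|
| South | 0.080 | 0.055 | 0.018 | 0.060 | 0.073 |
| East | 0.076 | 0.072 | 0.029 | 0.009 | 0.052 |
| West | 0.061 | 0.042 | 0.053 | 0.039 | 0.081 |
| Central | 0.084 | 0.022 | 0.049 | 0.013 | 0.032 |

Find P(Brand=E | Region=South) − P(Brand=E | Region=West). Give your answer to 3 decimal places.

P(Region=South) = 0.080 + 0.055 + 0.018 + 0.060 + 0.073 = 0.286; P(Brand=E | Region=South) = 0.073/0.286 = 0.2552.
P(Region=West) = 0.061 + 0.042 + 0.053 + 0.039 + 0.081 = 0.276; P(Brand=E | Region=West) = 0.081/0.276 = 0.2935.
Difference = -0.038.

-0.038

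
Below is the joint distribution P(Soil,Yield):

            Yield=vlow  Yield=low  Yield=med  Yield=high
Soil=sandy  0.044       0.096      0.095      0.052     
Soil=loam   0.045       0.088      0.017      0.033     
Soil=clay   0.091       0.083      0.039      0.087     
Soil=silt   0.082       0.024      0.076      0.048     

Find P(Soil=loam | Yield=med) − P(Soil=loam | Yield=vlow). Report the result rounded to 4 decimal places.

P(Yield=med) = 0.095 + 0.017 + 0.039 + 0.076 = 0.227; P(Soil=loam | Yield=med) = 0.017/0.227 = 0.07489.
P(Yield=vlow) = 0.044 + 0.045 + 0.091 + 0.082 = 0.262; P(Soil=loam | Yield=vlow) = 0.045/0.262 = 0.17176.
Difference = -0.0969.

-0.0969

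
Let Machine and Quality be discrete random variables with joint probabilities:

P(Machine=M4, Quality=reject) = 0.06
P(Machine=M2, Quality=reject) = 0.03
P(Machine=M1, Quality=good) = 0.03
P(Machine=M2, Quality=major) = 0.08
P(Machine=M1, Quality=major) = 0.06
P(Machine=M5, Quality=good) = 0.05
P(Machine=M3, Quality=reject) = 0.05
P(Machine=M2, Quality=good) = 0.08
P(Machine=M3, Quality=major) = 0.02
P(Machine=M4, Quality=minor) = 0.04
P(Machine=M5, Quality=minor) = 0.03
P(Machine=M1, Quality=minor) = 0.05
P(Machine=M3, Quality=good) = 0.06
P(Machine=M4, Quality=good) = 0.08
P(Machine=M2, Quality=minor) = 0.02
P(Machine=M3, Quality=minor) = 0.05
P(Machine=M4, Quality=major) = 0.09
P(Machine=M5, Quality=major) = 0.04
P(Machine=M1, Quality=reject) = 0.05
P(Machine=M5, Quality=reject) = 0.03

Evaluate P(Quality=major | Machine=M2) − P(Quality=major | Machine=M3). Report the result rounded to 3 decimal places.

P(Machine=M2) = 0.08 + 0.02 + 0.08 + 0.03 = 0.21; P(Quality=major | Machine=M2) = 0.08/0.21 = 0.3810.
P(Machine=M3) = 0.06 + 0.05 + 0.02 + 0.05 = 0.18; P(Quality=major | Machine=M3) = 0.02/0.18 = 0.1111.
Difference = 0.270.

0.270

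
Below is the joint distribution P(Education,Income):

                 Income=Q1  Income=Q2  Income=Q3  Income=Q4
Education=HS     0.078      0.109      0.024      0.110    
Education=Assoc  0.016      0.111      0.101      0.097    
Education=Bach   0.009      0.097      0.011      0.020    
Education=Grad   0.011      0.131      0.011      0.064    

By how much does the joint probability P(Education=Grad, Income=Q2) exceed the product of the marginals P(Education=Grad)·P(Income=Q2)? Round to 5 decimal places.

0.03378

P(Education=Grad) = 0.011 + 0.131 + 0.011 + 0.064 = 0.217.
P(Income=Q2) = 0.109 + 0.111 + 0.097 + 0.131 = 0.448.
P(Education=Grad, Income=Q2) − P(Education=Grad)P(Income=Q2) = 0.131 − 0.217×0.448 = 0.03378.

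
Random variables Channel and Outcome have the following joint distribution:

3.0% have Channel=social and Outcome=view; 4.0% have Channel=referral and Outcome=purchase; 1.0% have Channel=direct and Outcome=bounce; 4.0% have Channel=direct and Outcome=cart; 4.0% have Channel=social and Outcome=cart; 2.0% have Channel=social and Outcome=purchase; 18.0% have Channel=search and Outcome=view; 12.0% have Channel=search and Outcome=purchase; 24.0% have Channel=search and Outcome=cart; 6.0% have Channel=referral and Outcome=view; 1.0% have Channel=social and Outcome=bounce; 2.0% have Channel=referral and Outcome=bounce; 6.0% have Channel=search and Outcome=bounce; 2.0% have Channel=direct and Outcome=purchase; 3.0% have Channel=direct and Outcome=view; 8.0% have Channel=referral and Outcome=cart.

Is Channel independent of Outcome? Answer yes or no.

yes

Every cell satisfies P(Channel,Outcome) = P(Channel)·P(Outcome). For instance P(Channel=direct) = 0.100, P(Outcome=cart) = 0.400, and 0.100×0.400 = 0.040 matches the joint entry. So Channel and Outcome are independent.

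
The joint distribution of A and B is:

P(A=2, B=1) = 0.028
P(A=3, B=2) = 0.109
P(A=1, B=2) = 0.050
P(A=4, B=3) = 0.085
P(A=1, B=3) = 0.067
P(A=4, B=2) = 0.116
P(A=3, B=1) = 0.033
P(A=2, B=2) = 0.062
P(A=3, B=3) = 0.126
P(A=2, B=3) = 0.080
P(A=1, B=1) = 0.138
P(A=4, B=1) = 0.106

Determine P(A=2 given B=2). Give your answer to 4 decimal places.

P(B=2) = 0.050 + 0.062 + 0.109 + 0.116 = 0.337.
P(A=2 | B=2) = 0.062/0.337 = 0.1840.

0.1840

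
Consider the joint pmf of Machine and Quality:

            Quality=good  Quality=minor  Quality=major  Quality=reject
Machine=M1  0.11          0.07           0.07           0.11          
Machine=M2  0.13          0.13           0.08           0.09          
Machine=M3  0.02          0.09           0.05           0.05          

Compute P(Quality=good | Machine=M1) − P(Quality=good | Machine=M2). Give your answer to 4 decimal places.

P(Machine=M1) = 0.11 + 0.07 + 0.07 + 0.11 = 0.36; P(Quality=good | Machine=M1) = 0.11/0.36 = 0.30556.
P(Machine=M2) = 0.13 + 0.13 + 0.08 + 0.09 = 0.43; P(Quality=good | Machine=M2) = 0.13/0.43 = 0.30233.
Difference = 0.0032.

0.0032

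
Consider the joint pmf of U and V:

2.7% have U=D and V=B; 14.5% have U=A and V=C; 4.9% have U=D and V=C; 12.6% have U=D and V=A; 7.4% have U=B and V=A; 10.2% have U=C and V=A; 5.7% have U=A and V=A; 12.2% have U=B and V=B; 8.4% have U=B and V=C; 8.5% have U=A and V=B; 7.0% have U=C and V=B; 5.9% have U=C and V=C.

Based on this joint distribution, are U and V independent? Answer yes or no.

no

P(U=D) = 0.202 and P(V=A) = 0.359, so their product is 0.07252, but P(U=D, V=A) = 0.126. Since these differ, U and V are not independent.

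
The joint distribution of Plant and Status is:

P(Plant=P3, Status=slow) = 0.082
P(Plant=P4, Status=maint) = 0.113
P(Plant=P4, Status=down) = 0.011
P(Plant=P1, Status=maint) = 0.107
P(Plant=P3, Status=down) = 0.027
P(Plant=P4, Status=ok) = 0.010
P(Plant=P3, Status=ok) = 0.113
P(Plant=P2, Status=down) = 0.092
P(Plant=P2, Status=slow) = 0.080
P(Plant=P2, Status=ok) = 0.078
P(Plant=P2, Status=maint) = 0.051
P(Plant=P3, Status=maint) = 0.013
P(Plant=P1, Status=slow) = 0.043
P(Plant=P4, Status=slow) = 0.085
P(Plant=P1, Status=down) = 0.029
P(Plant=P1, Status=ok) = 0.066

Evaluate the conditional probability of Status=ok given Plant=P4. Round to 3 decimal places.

P(Plant=P4) = 0.010 + 0.085 + 0.011 + 0.113 = 0.219.
P(Status=ok | Plant=P4) = 0.010/0.219 = 0.046.

0.046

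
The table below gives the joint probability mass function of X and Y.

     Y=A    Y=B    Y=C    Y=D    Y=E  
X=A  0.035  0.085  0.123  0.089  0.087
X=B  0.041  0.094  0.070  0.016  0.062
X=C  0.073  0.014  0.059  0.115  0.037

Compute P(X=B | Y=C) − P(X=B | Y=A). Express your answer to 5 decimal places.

P(Y=C) = 0.123 + 0.070 + 0.059 = 0.252; P(X=B | Y=C) = 0.070/0.252 = 0.277778.
P(Y=A) = 0.035 + 0.041 + 0.073 = 0.149; P(X=B | Y=A) = 0.041/0.149 = 0.275168.
Difference = 0.00261.

0.00261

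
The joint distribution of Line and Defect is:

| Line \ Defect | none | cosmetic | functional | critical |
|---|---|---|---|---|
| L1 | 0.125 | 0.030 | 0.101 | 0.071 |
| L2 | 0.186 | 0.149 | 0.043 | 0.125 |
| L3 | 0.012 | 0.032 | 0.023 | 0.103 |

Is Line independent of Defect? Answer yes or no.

no

P(Line=L3) = 0.170 and P(Defect=critical) = 0.299, so their product is 0.05083, but P(Line=L3, Defect=critical) = 0.103. Since these differ, Line and Defect are not independent.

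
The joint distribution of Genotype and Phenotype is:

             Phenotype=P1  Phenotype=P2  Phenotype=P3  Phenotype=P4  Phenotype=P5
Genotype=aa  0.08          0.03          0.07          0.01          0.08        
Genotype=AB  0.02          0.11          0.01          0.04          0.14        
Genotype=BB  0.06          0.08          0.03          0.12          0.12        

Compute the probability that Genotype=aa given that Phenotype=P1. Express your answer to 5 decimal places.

P(Phenotype=P1) = 0.08 + 0.02 + 0.06 = 0.16.
P(Genotype=aa | Phenotype=P1) = 0.08/0.16 = 0.50000.

0.50000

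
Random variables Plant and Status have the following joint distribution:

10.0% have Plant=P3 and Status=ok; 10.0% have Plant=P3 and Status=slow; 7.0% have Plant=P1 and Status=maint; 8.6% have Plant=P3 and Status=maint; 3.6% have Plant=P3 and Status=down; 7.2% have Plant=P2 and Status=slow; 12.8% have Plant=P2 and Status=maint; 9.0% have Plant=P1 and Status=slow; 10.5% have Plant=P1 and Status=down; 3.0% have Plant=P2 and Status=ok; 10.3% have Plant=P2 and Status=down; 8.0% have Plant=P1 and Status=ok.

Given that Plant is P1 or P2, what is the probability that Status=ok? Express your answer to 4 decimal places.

P(Plant=P1) = 0.080 + 0.090 + 0.105 + 0.070 = 0.345.
P(Plant=P2) = 0.030 + 0.072 + 0.103 + 0.128 = 0.333.
P(Plant ∈ {P1, P2}) = 0.345 + 0.333 = 0.678; P(Status=ok, Plant ∈ {P1, P2}) = 0.080 + 0.030 = 0.110.
P(Status=ok | Plant ∈ {P1, P2}) = 0.110/0.678 = 0.1622.

0.1622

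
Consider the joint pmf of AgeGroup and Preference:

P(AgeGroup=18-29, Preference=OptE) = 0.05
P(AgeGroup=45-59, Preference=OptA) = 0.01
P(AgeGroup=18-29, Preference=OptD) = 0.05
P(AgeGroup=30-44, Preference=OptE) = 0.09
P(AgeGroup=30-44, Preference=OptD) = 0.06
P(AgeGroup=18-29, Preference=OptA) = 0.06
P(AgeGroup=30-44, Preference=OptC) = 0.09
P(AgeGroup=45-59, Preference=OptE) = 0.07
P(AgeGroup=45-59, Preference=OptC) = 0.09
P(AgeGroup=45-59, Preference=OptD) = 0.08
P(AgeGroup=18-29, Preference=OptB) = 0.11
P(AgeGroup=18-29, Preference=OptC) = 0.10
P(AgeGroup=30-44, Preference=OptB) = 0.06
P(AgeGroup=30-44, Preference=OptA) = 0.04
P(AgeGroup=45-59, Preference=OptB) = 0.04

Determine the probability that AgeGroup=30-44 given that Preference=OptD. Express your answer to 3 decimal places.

0.316

P(Preference=OptD) = 0.05 + 0.06 + 0.08 = 0.19.
P(AgeGroup=30-44 | Preference=OptD) = 0.06/0.19 = 0.316.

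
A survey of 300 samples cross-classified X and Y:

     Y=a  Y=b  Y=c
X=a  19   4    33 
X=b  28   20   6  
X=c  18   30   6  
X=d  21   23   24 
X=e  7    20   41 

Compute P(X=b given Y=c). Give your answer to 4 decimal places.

Total with Y=c: 33 + 6 + 6 + 24 + 41 = 110.
P(X=b | Y=c) = 6/110 = 0.0545.

0.0545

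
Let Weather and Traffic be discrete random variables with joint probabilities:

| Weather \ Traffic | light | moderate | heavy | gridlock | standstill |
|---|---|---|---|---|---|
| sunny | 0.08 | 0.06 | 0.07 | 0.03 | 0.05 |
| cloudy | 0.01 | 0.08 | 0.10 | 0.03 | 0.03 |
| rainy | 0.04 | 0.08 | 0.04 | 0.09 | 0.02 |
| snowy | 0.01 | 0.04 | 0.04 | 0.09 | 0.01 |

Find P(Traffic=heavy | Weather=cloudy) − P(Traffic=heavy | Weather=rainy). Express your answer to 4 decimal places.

0.2519

P(Weather=cloudy) = 0.01 + 0.08 + 0.10 + 0.03 + 0.03 = 0.25; P(Traffic=heavy | Weather=cloudy) = 0.10/0.25 = 0.40000.
P(Weather=rainy) = 0.04 + 0.08 + 0.04 + 0.09 + 0.02 = 0.27; P(Traffic=heavy | Weather=rainy) = 0.04/0.27 = 0.14815.
Difference = 0.2519.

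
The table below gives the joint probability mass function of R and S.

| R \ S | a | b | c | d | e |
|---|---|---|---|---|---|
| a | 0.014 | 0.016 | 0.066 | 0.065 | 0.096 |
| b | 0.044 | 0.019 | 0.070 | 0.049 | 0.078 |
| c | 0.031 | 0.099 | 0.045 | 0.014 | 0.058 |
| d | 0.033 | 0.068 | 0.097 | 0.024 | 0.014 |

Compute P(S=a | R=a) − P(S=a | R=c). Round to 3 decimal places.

-0.071

P(R=a) = 0.014 + 0.016 + 0.066 + 0.065 + 0.096 = 0.257; P(S=a | R=a) = 0.014/0.257 = 0.0545.
P(R=c) = 0.031 + 0.099 + 0.045 + 0.014 + 0.058 = 0.247; P(S=a | R=c) = 0.031/0.247 = 0.1255.
Difference = -0.071.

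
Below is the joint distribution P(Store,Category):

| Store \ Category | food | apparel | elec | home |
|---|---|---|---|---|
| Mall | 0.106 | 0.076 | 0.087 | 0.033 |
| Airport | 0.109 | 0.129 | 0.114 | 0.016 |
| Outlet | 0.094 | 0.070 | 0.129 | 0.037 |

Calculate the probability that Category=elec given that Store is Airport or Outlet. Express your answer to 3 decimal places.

0.348

P(Store=Airport) = 0.109 + 0.129 + 0.114 + 0.016 = 0.368.
P(Store=Outlet) = 0.094 + 0.070 + 0.129 + 0.037 = 0.330.
P(Store ∈ {Airport, Outlet}) = 0.368 + 0.330 = 0.698; P(Category=elec, Store ∈ {Airport, Outlet}) = 0.114 + 0.129 = 0.243.
P(Category=elec | Store ∈ {Airport, Outlet}) = 0.243/0.698 = 0.348.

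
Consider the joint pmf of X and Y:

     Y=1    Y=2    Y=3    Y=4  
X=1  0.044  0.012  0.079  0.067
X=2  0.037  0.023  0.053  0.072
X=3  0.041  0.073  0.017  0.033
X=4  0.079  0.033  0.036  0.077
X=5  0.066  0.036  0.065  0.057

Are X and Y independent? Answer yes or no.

P(X=3) = 0.164 and P(Y=2) = 0.177, so their product is 0.02903, but P(X=3, Y=2) = 0.073. Since these differ, X and Y are not independent.

no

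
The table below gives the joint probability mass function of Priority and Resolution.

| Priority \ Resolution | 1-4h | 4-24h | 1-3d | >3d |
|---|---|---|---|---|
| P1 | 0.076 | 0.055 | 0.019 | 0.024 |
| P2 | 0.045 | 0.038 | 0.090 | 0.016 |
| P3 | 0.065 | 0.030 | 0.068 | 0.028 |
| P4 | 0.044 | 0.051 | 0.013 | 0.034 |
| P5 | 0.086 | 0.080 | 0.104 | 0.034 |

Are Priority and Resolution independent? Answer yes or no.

P(Priority=P2) = 0.189 and P(Resolution=1-3d) = 0.294, so their product is 0.05557, but P(Priority=P2, Resolution=1-3d) = 0.090. Since these differ, Priority and Resolution are not independent.

no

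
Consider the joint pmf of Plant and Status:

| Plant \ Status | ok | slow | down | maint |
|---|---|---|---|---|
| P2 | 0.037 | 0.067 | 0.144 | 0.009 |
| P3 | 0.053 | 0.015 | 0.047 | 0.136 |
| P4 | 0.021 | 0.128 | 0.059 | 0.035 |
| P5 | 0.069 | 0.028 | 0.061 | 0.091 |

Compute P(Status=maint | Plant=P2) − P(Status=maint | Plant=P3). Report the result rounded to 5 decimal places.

-0.50681

P(Plant=P2) = 0.037 + 0.067 + 0.144 + 0.009 = 0.257; P(Status=maint | Plant=P2) = 0.009/0.257 = 0.035019.
P(Plant=P3) = 0.053 + 0.015 + 0.047 + 0.136 = 0.251; P(Status=maint | Plant=P3) = 0.136/0.251 = 0.541833.
Difference = -0.50681.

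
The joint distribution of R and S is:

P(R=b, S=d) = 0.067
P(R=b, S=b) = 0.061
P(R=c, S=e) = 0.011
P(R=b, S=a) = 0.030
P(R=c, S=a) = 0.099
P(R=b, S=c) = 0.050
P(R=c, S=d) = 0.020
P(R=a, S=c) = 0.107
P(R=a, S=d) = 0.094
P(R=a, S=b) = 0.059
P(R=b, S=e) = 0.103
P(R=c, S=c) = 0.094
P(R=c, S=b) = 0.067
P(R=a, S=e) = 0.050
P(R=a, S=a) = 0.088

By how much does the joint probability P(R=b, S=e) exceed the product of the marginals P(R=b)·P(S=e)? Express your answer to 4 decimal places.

0.0520

P(R=b) = 0.030 + 0.061 + 0.050 + 0.067 + 0.103 = 0.311.
P(S=e) = 0.050 + 0.103 + 0.011 = 0.164.
P(R=b, S=e) − P(R=b)P(S=e) = 0.103 − 0.311×0.164 = 0.0520.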